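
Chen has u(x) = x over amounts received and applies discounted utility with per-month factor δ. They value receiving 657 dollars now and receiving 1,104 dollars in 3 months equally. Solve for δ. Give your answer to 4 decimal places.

Equating discounted utilities: u(657) = δ^3·u(1104) ⇒ δ^3 = u(657)/u(1104).
With u(x) = x: δ^3 = 657/1104 = 0.59511.
Hence δ = (0.59511)^(1/3) = 0.841134.

δ ≈ 0.8411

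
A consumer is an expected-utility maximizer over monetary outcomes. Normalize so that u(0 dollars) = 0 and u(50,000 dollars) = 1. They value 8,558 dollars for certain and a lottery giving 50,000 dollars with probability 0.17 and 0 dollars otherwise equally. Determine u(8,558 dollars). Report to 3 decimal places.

By the standard-gamble method, u(8,558 dollars) is just the indifference probability on the best outcome: 0.17.

0.170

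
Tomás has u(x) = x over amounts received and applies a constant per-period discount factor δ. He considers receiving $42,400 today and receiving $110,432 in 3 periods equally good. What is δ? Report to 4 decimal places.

Equating discounted utilities: u(42400) = δ^3·u(110432) ⇒ δ^3 = u(42400)/u(110432).
With u(x) = x: δ^3 = 42400/110432 = 0.38395.
So δ = 0.38395^(1/3) ≈ 0.7268.

δ ≈ 0.7268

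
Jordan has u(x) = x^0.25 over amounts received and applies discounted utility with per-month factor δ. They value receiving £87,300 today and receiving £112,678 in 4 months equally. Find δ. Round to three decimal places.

δ ≈ 0.984

Indifference means u(87300) = δ^4 · u(112678), so δ^4 = u(87300)/u(112678).
With u(x) = x^0.25: δ^4 = 87300^0.25/112678^0.25 = (87300/112678)^0.25 = 0.93820.
Taking the 4th root: δ = 0.93820^(1/4) ≈ 0.984.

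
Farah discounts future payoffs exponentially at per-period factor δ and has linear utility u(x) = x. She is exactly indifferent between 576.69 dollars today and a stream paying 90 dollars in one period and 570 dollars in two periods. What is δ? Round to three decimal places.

The stream is worth 90δ + 570δ² today, so 90δ + 570δ² = 576.69.
That is, 570δ² + 90δ − 576.69 = 0, a quadratic in δ.
δ = (−90 + √(90² + 4·570·576.69)) / (2·570) = (−90 + √1322953.20) / 1140 ≈ 0.930.

δ ≈ 0.930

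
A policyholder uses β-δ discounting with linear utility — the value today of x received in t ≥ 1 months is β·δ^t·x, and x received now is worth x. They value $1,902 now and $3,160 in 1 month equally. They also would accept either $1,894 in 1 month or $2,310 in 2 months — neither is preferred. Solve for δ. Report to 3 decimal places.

Both payoffs in the second observation are in the future, so β drops out: δ^1·1894 = δ^2·2310 ⇒ δ = 1894/2310 = 0.81991.

δ ≈ 0.820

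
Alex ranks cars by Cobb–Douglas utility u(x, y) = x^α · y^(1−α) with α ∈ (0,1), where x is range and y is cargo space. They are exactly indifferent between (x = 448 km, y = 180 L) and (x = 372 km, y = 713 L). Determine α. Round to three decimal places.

α ≈ 0.881

Set the two utilities equal: 448^α·180^(1−α) = 372^α·713^(1−α).
(448/372)^α = (713/180)^(1−α); take logs: α·ln(448/372) = (1−α)·ln(713/180), i.e. α·0.185899 = (1−α)·1.376525.
With A = 0.185899 and B = 1.376525: α·A = (1−α)·B, so α = B/(A+B) = 1.376525/1.562424 ≈ 0.881.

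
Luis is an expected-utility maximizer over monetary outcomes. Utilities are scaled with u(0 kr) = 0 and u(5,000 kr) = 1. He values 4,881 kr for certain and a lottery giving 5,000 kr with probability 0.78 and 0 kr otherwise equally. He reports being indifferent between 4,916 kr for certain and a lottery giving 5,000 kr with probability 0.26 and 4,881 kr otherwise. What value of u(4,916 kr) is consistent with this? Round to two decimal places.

The first gamble pins u(4,881 kr): it must equal 0.78·1 + 0.22·0 = 0.78.
Then u(4,916 kr) = 0.26·u(5,000 kr) + 0.74·u(4,881 kr) = 0.26·1.00 + 0.74·0.78 = 0.8372.

0.84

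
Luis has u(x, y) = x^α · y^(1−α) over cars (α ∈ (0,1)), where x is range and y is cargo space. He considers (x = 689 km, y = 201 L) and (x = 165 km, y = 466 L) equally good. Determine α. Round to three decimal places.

Set the two utilities equal: 689^α·201^(1−α) = 165^α·466^(1−α).
Taking logs: α·ln 689 + (1−α)·ln 201 = α·ln 165 + (1−α)·ln 466, i.e. α·1.429296 = (1−α)·0.840881.
So α/(1−α) = (0.840881)/(1.429296) = 0.588318, and α = 0.588318/1.588318 ≈ 0.370.

α ≈ 0.370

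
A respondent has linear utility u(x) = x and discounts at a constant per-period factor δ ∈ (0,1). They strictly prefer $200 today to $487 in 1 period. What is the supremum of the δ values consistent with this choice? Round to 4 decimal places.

δ < 0.4107

Comparing present values: 200 > δ·487.
So δ < 200/487 = 0.41068.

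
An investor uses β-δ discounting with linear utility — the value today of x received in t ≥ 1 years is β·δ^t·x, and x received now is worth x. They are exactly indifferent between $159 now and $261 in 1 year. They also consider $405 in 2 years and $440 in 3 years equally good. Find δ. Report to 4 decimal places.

The second indifference involves only future payoffs, so β cancels: β·δ^2·405 = β·δ^3·440, giving δ = 405/440 = 0.92045.

δ ≈ 0.9205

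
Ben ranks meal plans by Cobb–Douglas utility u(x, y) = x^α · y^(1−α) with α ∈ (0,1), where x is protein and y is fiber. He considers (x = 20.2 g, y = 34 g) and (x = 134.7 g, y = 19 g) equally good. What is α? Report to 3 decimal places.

α ≈ 0.235

Indifference: 20.2^α · 34^(1−α) = 134.7^α · 19^(1−α).
(20.2/134.7)^α = (19/34)^(1−α); take logs: α·ln(20.2/134.7) = (1−α)·ln(19/34), i.e. α·-1.897367 = (1−α)·-0.581922.
Thus α·(-2.479289) = -0.581922, so α = -0.581922/-2.479289 ≈ 0.235.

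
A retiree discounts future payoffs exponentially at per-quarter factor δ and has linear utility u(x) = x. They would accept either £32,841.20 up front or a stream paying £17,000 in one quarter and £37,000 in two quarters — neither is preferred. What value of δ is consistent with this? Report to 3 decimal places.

The stream is worth 17000δ + 37000δ² today, so 17000δ + 37000δ² = 32841.20.
That is, 37000δ² + 17000δ − 32841.20 = 0, a quadratic in δ.
The positive root is δ = [−17000 + √(17000² + 4·37000·32841.20)] / (2·37000) = (−17000 + 71760.000)/74000 ≈ 0.740.

δ ≈ 0.740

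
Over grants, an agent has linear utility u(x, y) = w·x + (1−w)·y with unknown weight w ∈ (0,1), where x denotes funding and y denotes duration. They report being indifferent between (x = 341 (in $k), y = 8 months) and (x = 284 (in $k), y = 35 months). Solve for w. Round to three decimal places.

w = 0.321

Indifference: w·341 + (1−w)·8 = w·284 + (1−w)·35.
Collecting terms: w·57 = (1−w)·27.
Hence w = 27/(57+27) = 27/84 = 0.321.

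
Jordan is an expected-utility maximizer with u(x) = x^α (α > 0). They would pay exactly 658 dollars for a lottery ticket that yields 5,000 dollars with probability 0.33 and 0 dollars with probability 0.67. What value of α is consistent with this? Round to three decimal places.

Since u(0) = 0, the lottery's EU is 0.33·5000^α.
Equating: 658^α = 0.33·5000^α, i.e. 0.1316^α = 0.33.
α = ln(0.33) / ln(658/5000) = -1.108663/-2.027988 ≈ 0.547.

α ≈ 0.547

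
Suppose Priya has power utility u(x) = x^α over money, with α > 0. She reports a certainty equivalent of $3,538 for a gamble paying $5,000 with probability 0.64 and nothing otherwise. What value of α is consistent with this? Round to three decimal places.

α ≈ 1.290

EU(lottery) = 0.64·5000^α + 0.36·0 = 0.64·5000^α.
Indifference: 3538^α = 0.64·5000^α, so (3538/5000)^α = 0.64.
Taking logs: α·ln(3538/5000) = ln(0.64), so α = -0.446287 / -0.345876 ≈ 1.290.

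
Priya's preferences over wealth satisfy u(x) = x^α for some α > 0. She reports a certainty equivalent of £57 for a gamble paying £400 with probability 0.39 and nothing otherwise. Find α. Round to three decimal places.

α ≈ 0.483

EU(lottery) = 0.39·400^α + 0.61·0 = 0.39·400^α.
Setting u(57) equal to that: 57^α = 0.39·400^α ⇒ (57/400)^α = 0.39.
α = ln(0.39) / ln(57/400) = -0.941609/-1.948413 ≈ 0.483.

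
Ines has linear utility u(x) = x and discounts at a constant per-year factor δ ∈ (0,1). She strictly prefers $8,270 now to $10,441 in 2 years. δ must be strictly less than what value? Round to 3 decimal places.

δ < 0.890

Under u(x) = x this choice says 8270 > δ^2·10441.
Dividing by 10441: δ^2 < 0.79207. Both sides are positive, so the square root keeps the direction.
δ < 0.79207^(1/2) = 0.890.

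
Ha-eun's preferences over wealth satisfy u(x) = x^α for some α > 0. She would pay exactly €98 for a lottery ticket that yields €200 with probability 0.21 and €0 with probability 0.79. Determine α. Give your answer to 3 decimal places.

α ≈ 2.188

The lottery's expected utility is 0.21·u(200) + 0.79·u(0) = 0.21·200^α (since u(0) = 0 for α > 0).
Equating: 98^α = 0.21·200^α, i.e. 0.4900^α = 0.21.
α = ln(0.21) / ln(98/200) = -1.560648/-0.713350 ≈ 2.188.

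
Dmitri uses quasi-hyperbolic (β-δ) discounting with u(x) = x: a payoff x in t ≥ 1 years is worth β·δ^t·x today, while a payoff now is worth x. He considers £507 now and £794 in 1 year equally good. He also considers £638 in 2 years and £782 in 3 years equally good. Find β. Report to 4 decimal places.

The second indifference involves only future payoffs, so β cancels: β·δ^2·638 = β·δ^3·782, giving δ = 638/782 = 0.81586.
Now use the now-vs-future pair: 507 = β·δ·794 gives β = 507/(0.81586·794) ≈ 0.7827.

β ≈ 0.7827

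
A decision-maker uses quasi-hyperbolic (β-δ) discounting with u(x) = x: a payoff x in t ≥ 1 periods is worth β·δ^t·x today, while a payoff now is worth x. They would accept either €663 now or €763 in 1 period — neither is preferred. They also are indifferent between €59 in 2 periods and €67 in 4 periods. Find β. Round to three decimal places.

β ≈ 0.926

Both payoffs in the second observation are in the future, so β drops out: δ^2·59 = δ^4·67 ⇒ δ^2 = 59/67 = 0.88060, so δ = 0.93840.
Substituting δ into 663 = β·δ·763: β = 663/(716.000) ≈ 0.926.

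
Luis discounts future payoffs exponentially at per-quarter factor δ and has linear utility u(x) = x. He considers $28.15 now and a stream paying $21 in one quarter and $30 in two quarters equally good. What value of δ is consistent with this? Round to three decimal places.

δ ≈ 0.680

Equating present values: 28.15 = 21δ + 30δ².
Rearranged: 30δ² + 21δ − 28.15 = 0.
By the quadratic formula (taking the positive root), δ = (−21 + √3819.00) / 60 ≈ 0.680.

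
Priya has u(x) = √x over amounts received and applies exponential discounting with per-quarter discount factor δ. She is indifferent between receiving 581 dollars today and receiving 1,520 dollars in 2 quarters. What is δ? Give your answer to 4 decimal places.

The payoff in 2 quarters is discounted by δ^2, so u(581) = δ^2·u(1520) and δ^2 = u(581)/u(1520).
With u(x) = √x: δ^2 = √581/√1520 = √(581/1520) = 0.61825.
Taking the square root: δ = 0.61825^(1/2) ≈ 0.7863.

δ ≈ 0.7863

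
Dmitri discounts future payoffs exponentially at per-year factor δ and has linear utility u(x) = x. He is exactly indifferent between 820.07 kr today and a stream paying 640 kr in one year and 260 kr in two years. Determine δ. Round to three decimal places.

Equating present values: 820.07 = 640δ + 260δ².
So 260δ² + 640δ − 820.07 = 0.
δ = (−640 + √(640² + 4·260·820.07)) / (2·260) = (−640 + √1262472.80) / 520 ≈ 0.930.

δ ≈ 0.930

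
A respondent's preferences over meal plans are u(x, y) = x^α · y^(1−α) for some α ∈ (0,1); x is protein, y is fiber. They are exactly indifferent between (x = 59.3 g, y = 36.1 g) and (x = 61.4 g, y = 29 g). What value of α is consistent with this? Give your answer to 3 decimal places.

Set the two utilities equal: 59.3^α·36.1^(1−α) = 61.4^α·29^(1−α).
(59.3/61.4)^α = (29/36.1)^(1−α); take logs: α·ln(59.3/61.4) = (1−α)·ln(29/36.1), i.e. α·-0.034801 = (1−α)·-0.218997.
Thus α·(-0.253798) = -0.218997, so α = -0.218997/-0.253798 ≈ 0.863.

α ≈ 0.863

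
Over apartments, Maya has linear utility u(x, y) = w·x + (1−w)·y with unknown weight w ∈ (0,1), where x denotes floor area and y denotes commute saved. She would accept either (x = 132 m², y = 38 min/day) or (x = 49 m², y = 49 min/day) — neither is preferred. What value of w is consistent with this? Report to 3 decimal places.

w = 0.117

u(132,38) = u(49,49) means w·132 + (1−w)·38 = w·49 + (1−w)·49.
w·(132−49) = (1−w)·(49−38), i.e. w·83 = (1−w)·11.
The marginal rate of substitution is 11/83, so w = 11/(83+11) = 0.117.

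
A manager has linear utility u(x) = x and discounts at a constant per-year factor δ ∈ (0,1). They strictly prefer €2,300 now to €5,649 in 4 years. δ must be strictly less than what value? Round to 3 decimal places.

δ < 0.799

Under u(x) = x this choice says 2300 > δ^4·5649.
Dividing by 5649: δ^4 < 0.40715. Both sides are positive, so the 4th root keeps the direction.
δ < 0.40715^(1/4) = 0.799.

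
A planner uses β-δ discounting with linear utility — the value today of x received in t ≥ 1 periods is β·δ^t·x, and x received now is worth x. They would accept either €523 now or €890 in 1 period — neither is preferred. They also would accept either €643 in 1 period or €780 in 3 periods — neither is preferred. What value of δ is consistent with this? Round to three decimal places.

δ ≈ 0.908

Both payoffs in the second observation are in the future, so β drops out: δ^1·643 = δ^3·780 ⇒ δ^2 = 643/780 = 0.82436, so δ = 0.90794.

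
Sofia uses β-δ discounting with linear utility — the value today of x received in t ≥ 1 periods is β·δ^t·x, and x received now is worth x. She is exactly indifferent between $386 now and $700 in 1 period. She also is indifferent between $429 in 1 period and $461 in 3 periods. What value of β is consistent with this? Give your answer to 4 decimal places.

The second indifference involves only future payoffs, so β cancels: β·δ^1·429 = β·δ^3·461, giving δ^2 = 429/461 = 0.93059, so δ = 0.96467.
Substituting δ into 386 = β·δ·700: β = 386/(675.268) ≈ 0.5716.

β ≈ 0.5716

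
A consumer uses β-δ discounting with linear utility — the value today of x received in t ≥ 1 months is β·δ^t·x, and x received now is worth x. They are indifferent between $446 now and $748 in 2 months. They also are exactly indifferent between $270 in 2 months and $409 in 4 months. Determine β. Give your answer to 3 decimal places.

β ≈ 0.903

The second indifference involves only future payoffs, so β cancels: β·δ^2·270 = β·δ^4·409, giving δ^2 = 270/409 = 0.66015, so δ = 0.81249.
The first indifference: 446 = β·δ^2·748, so β = 446/(δ^2·748) = 446/(0.66015·748) ≈ 0.903.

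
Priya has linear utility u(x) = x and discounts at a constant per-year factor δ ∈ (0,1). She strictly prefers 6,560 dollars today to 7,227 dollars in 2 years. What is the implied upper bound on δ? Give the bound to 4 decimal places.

Under u(x) = x this choice says 6560 > δ^2·7227.
Dividing by 7227: δ^2 < 0.90771. Both sides are positive, so the square root keeps the direction.
δ < (6560/7227)^(1/2) ≈ 0.9527.

δ < 0.9527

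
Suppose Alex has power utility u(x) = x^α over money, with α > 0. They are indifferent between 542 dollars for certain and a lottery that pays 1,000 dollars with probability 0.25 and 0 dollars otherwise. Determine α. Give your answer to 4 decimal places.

α ≈ 2.2634

EU(lottery) = 0.25·1000^α + 0.75·0 = 0.25·1000^α.
Setting u(542) equal to that: 542^α = 0.25·1000^α ⇒ (542/1000)^α = 0.25.
α = ln(0.25) / ln(542/1000) = -1.3862944/-0.6124893 ≈ 2.2634.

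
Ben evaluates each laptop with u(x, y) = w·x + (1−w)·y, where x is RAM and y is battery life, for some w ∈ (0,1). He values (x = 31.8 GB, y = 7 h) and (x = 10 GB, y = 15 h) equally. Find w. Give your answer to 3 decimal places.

w = 0.268

u(31.8,7) = u(10,15) means w·31.8 + (1−w)·7 = w·10 + (1−w)·15.
Collecting terms: w·21.8 = (1−w)·8.
The marginal rate of substitution is 8/21.8, so w = 8/(21.8+8) = 0.268.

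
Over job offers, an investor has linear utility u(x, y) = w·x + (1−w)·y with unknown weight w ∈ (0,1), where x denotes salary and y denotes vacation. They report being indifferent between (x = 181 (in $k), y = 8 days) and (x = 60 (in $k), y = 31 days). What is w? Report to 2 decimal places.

w = 0.16

u(181,8) = u(60,31) means w·181 + (1−w)·8 = w·60 + (1−w)·31.
Collecting terms: w·121 = (1−w)·23.
Hence w = 23/(121+23) = 23/144 = 0.16.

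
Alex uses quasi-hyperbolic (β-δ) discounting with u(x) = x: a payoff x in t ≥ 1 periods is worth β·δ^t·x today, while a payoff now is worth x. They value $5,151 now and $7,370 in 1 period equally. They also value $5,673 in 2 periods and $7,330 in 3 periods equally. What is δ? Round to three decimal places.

δ ≈ 0.774

The second indifference involves only future payoffs, so β cancels: β·δ^2·5673 = β·δ^3·7330, giving δ = 5673/7330 = 0.77394.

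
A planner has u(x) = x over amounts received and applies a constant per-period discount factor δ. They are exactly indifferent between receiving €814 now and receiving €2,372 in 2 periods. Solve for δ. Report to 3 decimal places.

δ ≈ 0.586

The payoff in 2 periods is discounted by δ^2, so u(814) = δ^2·u(2372) and δ^2 = u(814)/u(2372).
With u(x) = x: δ^2 = 814/2372 = 0.34317.
Taking the square root: δ = 0.34317^(1/2) ≈ 0.586.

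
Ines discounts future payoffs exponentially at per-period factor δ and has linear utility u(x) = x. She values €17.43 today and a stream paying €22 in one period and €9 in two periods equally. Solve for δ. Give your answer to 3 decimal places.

δ ≈ 0.630

Equating present values: 17.43 = 22δ + 9δ².
Rearranged: 9δ² + 22δ − 17.43 = 0.
δ = (−22 + √(22² + 4·9·17.43)) / (2·9) = (−22 + √1111.48) / 18 ≈ 0.630.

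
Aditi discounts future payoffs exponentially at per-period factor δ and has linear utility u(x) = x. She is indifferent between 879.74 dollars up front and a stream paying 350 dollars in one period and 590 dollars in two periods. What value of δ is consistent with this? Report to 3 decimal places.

δ ≈ 0.960

Equating present values: 879.74 = 350δ + 590δ².
That is, 590δ² + 350δ − 879.74 = 0, a quadratic in δ.
The positive root is δ = [−350 + √(350² + 4·590·879.74)] / (2·590) = (−350 + 1482.797)/1180 ≈ 0.960.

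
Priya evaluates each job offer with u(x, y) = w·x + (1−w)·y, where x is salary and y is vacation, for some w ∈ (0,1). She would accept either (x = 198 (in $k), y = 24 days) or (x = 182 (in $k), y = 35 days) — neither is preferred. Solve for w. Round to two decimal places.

u(198,24) = u(182,35) means w·198 + (1−w)·24 = w·182 + (1−w)·35.
Collecting terms: w·16 = (1−w)·11.
The marginal rate of substitution is 11/16, so w = 11/(16+11) = 0.41.

w = 0.41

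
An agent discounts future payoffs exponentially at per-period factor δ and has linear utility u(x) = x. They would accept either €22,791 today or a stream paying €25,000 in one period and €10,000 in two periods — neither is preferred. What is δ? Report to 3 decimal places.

The stream is worth 25000δ + 10000δ² today, so 25000δ + 10000δ² = 22791.
That is, 10000δ² + 25000δ − 22791 = 0, a quadratic in δ.
The positive root is δ = [−25000 + √(25000² + 4·10000·22791)] / (2·10000) = (−25000 + 39200.000)/20000 ≈ 0.710.

δ ≈ 0.710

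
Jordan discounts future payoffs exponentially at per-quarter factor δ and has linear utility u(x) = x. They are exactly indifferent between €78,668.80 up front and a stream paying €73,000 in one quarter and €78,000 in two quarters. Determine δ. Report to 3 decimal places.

δ ≈ 0.640

The stream is worth 73000δ + 78000δ² today, so 73000δ + 78000δ² = 78668.80.
So 78000δ² + 73000δ − 78668.80 = 0.
The positive root is δ = [−73000 + √(73000² + 4·78000·78668.80)] / (2·78000) = (−73000 + 172840.000)/156000 ≈ 0.640.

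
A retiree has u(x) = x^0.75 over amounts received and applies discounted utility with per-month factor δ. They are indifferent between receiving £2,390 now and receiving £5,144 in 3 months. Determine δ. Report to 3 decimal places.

Indifference means u(2390) = δ^3 · u(5144), so δ^3 = u(2390)/u(5144).
With u(x) = x^0.75: δ^3 = 2390^0.75/5144^0.75 = (2390/5144)^0.75 = 0.56276.
Taking the cube root: δ = 0.56276^(1/3) ≈ 0.826.

δ ≈ 0.826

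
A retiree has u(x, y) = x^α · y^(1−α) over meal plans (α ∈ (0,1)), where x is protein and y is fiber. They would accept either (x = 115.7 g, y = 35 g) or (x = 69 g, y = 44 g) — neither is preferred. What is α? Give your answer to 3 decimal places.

α ≈ 0.307

Set the two utilities equal: 115.7^α·35^(1−α) = 69^α·44^(1−α).
Taking logs: α·ln 115.7 + (1−α)·ln 35 = α·ln 69 + (1−α)·ln 44, i.e. α·0.516894 = (1−α)·0.228842.
So α/(1−α) = (0.228842)/(0.516894) = 0.442725, and α = 0.442725/1.442725 ≈ 0.307.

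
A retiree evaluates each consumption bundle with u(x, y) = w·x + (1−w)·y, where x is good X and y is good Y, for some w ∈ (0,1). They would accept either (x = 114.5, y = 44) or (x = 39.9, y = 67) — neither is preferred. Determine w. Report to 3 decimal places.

Equating utilities: w·114.5 + (1−w)·44 = w·39.9 + (1−w)·67.
Collecting terms: w·74.6 = (1−w)·23.
The marginal rate of substitution is 23/74.6, so w = 23/(74.6+23) = 0.236.

w = 0.236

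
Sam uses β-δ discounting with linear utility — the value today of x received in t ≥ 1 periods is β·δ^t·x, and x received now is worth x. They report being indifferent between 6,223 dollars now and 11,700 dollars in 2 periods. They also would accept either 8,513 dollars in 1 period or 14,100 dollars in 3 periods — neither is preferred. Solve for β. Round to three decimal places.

β ≈ 0.881

From the later pair, β·δ^1·8513 = β·δ^3·14100; dividing through, δ^2 = 8513/14100 = 0.60376, so δ = 0.77702.
Now use the now-vs-future pair: 6223 = β·δ^2·11700 gives β = 6223/(0.60376·11700) ≈ 0.881.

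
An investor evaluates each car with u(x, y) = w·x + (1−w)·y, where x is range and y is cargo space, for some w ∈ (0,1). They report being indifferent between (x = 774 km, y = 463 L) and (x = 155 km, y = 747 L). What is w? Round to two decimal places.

u(774,463) = u(155,747) means w·774 + (1−w)·463 = w·155 + (1−w)·747.
Rearranging, 619·w − 284·(1−w) = 0.
So w/(1−w) = 284/619 = 0.4588, giving w = 284/(619+284) = 0.31.

w = 0.31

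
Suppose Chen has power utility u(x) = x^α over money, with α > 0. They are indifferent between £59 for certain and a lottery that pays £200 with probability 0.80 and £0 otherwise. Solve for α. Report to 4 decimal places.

α ≈ 0.1828

EU(lottery) = 0.80·200^α + 0.20·0 = 0.80·200^α.
Setting u(59) equal to that: 59^α = 0.80·200^α ⇒ (59/200)^α = 0.80.
α = ln(0.80) / ln(59/200) = -0.2231436/-1.2207799 ≈ 0.1828.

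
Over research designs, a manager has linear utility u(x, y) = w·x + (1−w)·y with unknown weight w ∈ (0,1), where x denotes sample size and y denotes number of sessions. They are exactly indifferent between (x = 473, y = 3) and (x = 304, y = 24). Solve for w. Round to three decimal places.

Indifference: w·473 + (1−w)·3 = w·304 + (1−w)·24.
w·(473−304) = (1−w)·(24−3), i.e. w·169 = (1−w)·21.
The marginal rate of substitution is 21/169, so w = 21/(169+21) = 0.111.

w = 0.111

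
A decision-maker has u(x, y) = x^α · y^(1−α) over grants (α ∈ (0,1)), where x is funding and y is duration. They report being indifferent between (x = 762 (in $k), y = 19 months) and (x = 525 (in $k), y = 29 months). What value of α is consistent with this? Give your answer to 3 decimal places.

Set the two utilities equal: 762^α·19^(1−α) = 525^α·29^(1−α).
Rearrange to (762/525)^α = (29/19)^(1−α) and take logs: α·0.372548 = (1−α)·0.422857.
Thus α·(0.795405) = 0.422857, so α = 0.422857/0.795405 ≈ 0.532.

α ≈ 0.532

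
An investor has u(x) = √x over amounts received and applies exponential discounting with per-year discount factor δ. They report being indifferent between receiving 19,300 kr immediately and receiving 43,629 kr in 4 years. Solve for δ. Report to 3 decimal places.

Equating discounted utilities: u(19300) = δ^4·u(43629) ⇒ δ^4 = u(19300)/u(43629).
With u(x) = √x: δ^4 = √19300/√43629 = √(19300/43629) = 0.66511.
Taking the 4th root: δ = 0.66511^(1/4) ≈ 0.903.

δ ≈ 0.903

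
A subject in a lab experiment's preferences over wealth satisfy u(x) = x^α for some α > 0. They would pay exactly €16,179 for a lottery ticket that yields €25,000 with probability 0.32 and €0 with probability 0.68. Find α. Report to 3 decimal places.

α ≈ 2.618

Since u(0) = 0, the lottery's EU is 0.32·25000^α.
Indifference: 16179^α = 0.32·25000^α, so (16179/25000)^α = 0.32.
Taking logs: α·ln(16179/25000) = ln(0.32), so α = -1.139434 / -0.435162 ≈ 2.618.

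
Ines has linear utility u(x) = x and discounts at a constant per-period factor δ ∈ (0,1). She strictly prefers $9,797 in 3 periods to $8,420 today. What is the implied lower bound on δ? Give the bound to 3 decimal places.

δ > 0.951

Comparing present values: 8420 < δ^3·9797.
Dividing by 9797: δ^3 > 0.85945. Both sides are positive, so the cube root keeps the direction.
δ > 0.85945^(1/3) = 0.951.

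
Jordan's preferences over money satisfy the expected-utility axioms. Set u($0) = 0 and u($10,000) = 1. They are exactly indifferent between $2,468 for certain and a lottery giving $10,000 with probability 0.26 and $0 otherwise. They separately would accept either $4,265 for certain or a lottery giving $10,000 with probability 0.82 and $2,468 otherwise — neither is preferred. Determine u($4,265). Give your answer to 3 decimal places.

0.867

First, u($2,468) = 0.26·u($10,000) + 0.74·u($0) = 0.26.
Chaining: u($4,265) = 0.82·1.00 + 0.18·0.26 = 0.8668.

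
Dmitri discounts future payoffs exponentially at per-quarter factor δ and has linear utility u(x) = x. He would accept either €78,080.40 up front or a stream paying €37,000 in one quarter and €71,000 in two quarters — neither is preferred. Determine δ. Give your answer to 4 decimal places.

The stream is worth 37000δ + 71000δ² today, so 37000δ + 71000δ² = 78080.40.
So 71000δ² + 37000δ − 78080.40 = 0.
The positive root is δ = [−37000 + √(37000² + 4·71000·78080.40)] / (2·71000) = (−37000 + 153440.000)/142000 ≈ 0.8200.

δ ≈ 0.8200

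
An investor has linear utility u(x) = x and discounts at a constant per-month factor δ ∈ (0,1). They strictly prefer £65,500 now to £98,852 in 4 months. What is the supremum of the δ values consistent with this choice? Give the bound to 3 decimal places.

Under u(x) = x this choice says 65500 > δ^4·98852.
Hence δ^4 < 65500/98852 = 0.66261, and x ↦ x^(1/4) is increasing on (0,∞).
δ < 0.66261^(1/4) = 0.902.

δ < 0.902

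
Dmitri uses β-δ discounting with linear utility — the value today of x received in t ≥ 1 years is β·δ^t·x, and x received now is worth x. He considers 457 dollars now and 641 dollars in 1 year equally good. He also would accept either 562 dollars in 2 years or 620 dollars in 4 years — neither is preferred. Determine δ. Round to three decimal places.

The second indifference involves only future payoffs, so β cancels: β·δ^2·562 = β·δ^4·620, giving δ^2 = 562/620 = 0.90645, so δ = 0.95208.

δ ≈ 0.952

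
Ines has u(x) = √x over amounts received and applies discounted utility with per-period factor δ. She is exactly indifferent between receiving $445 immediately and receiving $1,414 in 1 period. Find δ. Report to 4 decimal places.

The payoff in 1 period is discounted by δ, so u(445) = δ·u(1414) and δ = u(445)/u(1414).
With u(x) = √x: δ = √445/√1414 = √(445/1414) = 0.56099.

δ ≈ 0.5610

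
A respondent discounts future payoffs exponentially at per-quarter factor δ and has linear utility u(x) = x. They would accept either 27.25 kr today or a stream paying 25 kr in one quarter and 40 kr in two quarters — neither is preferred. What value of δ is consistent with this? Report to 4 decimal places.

Equating present values: 27.25 = 25δ + 40δ².
Rearranged: 40δ² + 25δ − 27.25 = 0.
By the quadratic formula (taking the positive root), δ = (−25 + √4985.00) / 80 ≈ 0.5701.

δ ≈ 0.5701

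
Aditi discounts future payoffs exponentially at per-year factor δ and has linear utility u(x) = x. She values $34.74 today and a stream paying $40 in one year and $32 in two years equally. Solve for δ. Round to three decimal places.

The stream is worth 40δ + 32δ² today, so 40δ + 32δ² = 34.74.
So 32δ² + 40δ − 34.74 = 0.
δ = (−40 + √(40² + 4·32·34.74)) / (2·32) = (−40 + √6046.72) / 64 ≈ 0.590.

δ ≈ 0.590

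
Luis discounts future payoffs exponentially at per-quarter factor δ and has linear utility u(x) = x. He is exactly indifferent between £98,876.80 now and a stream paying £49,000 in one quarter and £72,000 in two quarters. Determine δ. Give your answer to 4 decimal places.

δ ≈ 0.8800

Equating present values: 98876.80 = 49000δ + 72000δ².
So 72000δ² + 49000δ − 98876.80 = 0.
The positive root is δ = [−49000 + √(49000² + 4·72000·98876.80)] / (2·72000) = (−49000 + 175720.000)/144000 ≈ 0.8800.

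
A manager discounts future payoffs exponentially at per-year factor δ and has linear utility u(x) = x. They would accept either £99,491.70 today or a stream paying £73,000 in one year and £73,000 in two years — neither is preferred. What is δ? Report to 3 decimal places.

δ ≈ 0.770

The stream is worth 73000δ + 73000δ² today, so 73000δ + 73000δ² = 99491.70.
So 73000δ² + 73000δ − 99491.70 = 0.
By the quadratic formula (taking the positive root), δ = (−73000 + √34380576400.00) / 146000 ≈ 0.770.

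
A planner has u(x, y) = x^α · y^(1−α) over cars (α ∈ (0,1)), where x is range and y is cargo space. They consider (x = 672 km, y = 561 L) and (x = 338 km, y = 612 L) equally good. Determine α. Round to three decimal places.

The Cobb–Douglas utilities coincide, so 672^α·561^(1−α) = 338^α·612^(1−α).
Taking logs: α·ln 672 + (1−α)·ln 561 = α·ln 338 + (1−α)·ln 612, i.e. α·0.687212 = (1−α)·0.087011.
So α/(1−α) = (0.087011)/(0.687212) = 0.126614, and α = 0.126614/1.126614 ≈ 0.112.

α ≈ 0.112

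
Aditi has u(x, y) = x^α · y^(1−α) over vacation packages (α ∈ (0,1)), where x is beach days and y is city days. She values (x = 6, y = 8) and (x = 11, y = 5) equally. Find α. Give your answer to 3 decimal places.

Set the two utilities equal: 6^α·8^(1−α) = 11^α·5^(1−α).
Rearrange to (6/11)^α = (5/8)^(1−α) and take logs: α·-0.606136 = (1−α)·-0.470004.
With A = -0.606136 and B = -0.470004: α·A = (1−α)·B, so α = B/(A+B) = -0.470004/-1.076140 ≈ 0.437.

α ≈ 0.437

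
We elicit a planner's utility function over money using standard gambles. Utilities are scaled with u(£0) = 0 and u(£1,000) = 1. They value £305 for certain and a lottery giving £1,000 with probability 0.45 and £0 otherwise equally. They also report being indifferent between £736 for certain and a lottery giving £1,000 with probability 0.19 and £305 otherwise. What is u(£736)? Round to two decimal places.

0.55

First, u(£305) = 0.45·u(£1,000) + 0.55·u(£0) = 0.45.
Then u(£736) = 0.19·u(£1,000) + 0.81·u(£305) = 0.19·1.00 + 0.81·0.45 = 0.5545.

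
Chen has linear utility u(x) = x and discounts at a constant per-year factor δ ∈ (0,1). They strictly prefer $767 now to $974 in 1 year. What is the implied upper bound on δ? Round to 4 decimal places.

δ < 0.7875

Under u(x) = x this choice says 767 > δ·974.
Dividing through by 974 gives δ < 0.78747.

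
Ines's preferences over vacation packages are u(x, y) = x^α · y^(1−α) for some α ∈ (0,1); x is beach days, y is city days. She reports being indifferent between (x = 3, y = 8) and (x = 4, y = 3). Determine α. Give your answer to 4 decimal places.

α ≈ 0.7732

Indifference: 3^α · 8^(1−α) = 4^α · 3^(1−α).
(3/4)^α = (3/8)^(1−α); take logs: α·ln(3/4) = (1−α)·ln(3/8), i.e. α·-0.2876821 = (1−α)·-0.9808293.
With A = -0.2876821 and B = -0.9808293: α·A = (1−α)·B, so α = B/(A+B) = -0.9808293/-1.2685114 ≈ 0.7732.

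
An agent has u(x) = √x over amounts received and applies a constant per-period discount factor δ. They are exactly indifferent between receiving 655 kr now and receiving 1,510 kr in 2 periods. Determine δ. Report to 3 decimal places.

δ ≈ 0.812

The payoff in 2 periods is discounted by δ^2, so u(655) = δ^2·u(1510) and δ^2 = u(655)/u(1510).
With u(x) = √x: δ^2 = √655/√1510 = √(655/1510) = 0.65862.
Hence δ = (0.65862)^(1/2) = 0.81155.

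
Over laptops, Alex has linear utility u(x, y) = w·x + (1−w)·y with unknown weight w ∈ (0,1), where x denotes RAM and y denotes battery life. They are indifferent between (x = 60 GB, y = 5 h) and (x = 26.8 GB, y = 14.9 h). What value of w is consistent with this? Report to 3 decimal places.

w = 0.230

Equating utilities: w·60 + (1−w)·5 = w·26.8 + (1−w)·14.9.
Rearranging, 33.2·w − 9.9·(1−w) = 0.
So w/(1−w) = 9.9/33.2 = 0.2982, giving w = 9.9/(33.2+9.9) = 0.230.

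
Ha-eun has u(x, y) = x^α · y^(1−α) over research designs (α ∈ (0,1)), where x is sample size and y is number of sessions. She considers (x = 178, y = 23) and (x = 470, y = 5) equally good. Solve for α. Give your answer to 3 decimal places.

The Cobb–Douglas utilities coincide, so 178^α·23^(1−α) = 470^α·5^(1−α).
(178/470)^α = (5/23)^(1−α); take logs: α·ln(178/470) = (1−α)·ln(5/23), i.e. α·-0.970949 = (1−α)·-1.526056.
So α/(1−α) = (-1.526056)/(-0.970949) = 1.571716, and α = 1.571716/2.571716 ≈ 0.611.

α ≈ 0.611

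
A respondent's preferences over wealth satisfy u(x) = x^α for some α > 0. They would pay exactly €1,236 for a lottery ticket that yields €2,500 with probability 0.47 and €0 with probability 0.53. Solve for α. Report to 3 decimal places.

α ≈ 1.072

Since u(0) = 0, the lottery's EU is 0.47·2500^α.
Setting u(1236) equal to that: 1236^α = 0.47·2500^α ⇒ (1236/2500)^α = 0.47.
Take logs: α = ln 0.47 / ln(1236/2500) ≈ 1.07185.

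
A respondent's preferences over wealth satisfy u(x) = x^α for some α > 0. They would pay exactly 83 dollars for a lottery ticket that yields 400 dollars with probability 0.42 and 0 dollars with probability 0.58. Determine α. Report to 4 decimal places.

α ≈ 0.5516

Since u(0) = 0, the lottery's EU is 0.42·400^α.
Equating: 83^α = 0.42·400^α, i.e. 0.2075^α = 0.42.
α = ln(0.42) / ln(83/400) = -0.8675006/-1.5726239 ≈ 0.5516.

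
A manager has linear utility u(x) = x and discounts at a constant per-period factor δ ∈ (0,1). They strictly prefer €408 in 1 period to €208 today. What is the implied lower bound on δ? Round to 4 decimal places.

δ > 0.5098

Under u(x) = x this choice says 208 < δ·408.
So δ > 208/408 = 0.50980.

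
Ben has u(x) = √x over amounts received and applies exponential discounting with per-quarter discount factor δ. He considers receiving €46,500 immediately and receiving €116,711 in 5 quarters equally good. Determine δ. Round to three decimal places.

Equating discounted utilities: u(46500) = δ^5·u(116711) ⇒ δ^5 = u(46500)/u(116711).
With u(x) = √x: δ^5 = √46500/√116711 = √(46500/116711) = 0.63121.
Hence δ = (0.63121)^(1/5) = 0.91208.

δ ≈ 0.912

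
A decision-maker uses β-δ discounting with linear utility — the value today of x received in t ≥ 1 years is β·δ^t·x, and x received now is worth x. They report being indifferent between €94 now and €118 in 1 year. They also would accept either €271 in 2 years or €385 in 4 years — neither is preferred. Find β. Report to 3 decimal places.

β ≈ 0.949

The second indifference involves only future payoffs, so β cancels: β·δ^2·271 = β·δ^4·385, giving δ^2 = 271/385 = 0.70390, so δ = 0.83899.
Substituting δ into 94 = β·δ·118: β = 94/(99.000) ≈ 0.949.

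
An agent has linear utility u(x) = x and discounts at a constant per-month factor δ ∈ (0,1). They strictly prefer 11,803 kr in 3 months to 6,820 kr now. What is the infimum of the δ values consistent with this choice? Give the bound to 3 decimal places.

δ > 0.833

The preference means 6820 < δ^3·11803.
Dividing by 11803: δ^3 > 0.57782. Both sides are positive, so the cube root keeps the direction.
δ > (6820/11803)^(1/3) ≈ 0.833.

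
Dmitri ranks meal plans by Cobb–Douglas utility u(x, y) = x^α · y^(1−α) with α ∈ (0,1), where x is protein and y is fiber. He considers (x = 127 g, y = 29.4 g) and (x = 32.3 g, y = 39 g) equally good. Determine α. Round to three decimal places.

Set the two utilities equal: 127^α·29.4^(1−α) = 32.3^α·39^(1−α).
Rearrange to (127/32.3)^α = (39/29.4)^(1−α) and take logs: α·1.369120 = (1−α)·0.282567.
With A = 1.369120 and B = 0.282567: α·A = (1−α)·B, so α = B/(A+B) = 0.282567/1.651687 ≈ 0.171.

α ≈ 0.171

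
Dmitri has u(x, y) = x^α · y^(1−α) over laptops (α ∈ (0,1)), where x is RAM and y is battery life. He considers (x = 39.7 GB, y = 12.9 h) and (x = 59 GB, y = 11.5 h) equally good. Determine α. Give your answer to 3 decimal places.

α ≈ 0.225

Set the two utilities equal: 39.7^α·12.9^(1−α) = 59^α·11.5^(1−α).
Rearrange to (39.7/59)^α = (11.5/12.9)^(1−α) and take logs: α·-0.396186 = (1−α)·-0.114880.
Thus α·(-0.511066) = -0.114880, so α = -0.114880/-0.511066 ≈ 0.225.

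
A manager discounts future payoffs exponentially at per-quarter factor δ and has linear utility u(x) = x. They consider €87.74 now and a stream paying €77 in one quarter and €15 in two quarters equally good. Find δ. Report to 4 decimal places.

δ ≈ 0.9600

Present value of the stream is 77·δ + 15·δ². Indifference gives 77δ + 15δ² = 87.74.
That is, 15δ² + 77δ − 87.74 = 0, a quadratic in δ.
δ = (−77 + √(77² + 4·15·87.74)) / (2·15) = (−77 + √11193.40) / 30 ≈ 0.9600.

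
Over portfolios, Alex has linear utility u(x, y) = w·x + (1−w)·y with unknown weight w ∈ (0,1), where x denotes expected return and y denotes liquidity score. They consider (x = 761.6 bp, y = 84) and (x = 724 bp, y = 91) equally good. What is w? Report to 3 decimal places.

w = 0.157

Indifference: w·761.6 + (1−w)·84 = w·724 + (1−w)·91.
Collecting terms: w·37.6 = (1−w)·7.
The marginal rate of substitution is 7/37.6, so w = 7/(37.6+7) = 0.157.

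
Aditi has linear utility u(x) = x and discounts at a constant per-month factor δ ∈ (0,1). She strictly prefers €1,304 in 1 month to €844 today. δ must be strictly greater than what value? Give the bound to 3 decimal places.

δ > 0.647

Under u(x) = x this choice says 844 < δ·1304.
Dividing through by 1304 gives δ > 0.64724.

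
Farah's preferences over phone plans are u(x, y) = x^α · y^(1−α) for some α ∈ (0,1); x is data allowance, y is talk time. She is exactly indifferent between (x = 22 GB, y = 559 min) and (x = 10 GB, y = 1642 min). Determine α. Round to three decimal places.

α ≈ 0.577

Set the two utilities equal: 22^α·559^(1−α) = 10^α·1642^(1−α).
Taking logs: α·ln 22 + (1−α)·ln 559 = α·ln 10 + (1−α)·ln 1642, i.e. α·0.788457 = (1−α)·1.077521.
So α/(1−α) = (1.077521)/(0.788457) = 1.366620, and α = 1.366620/2.366620 ≈ 0.577.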